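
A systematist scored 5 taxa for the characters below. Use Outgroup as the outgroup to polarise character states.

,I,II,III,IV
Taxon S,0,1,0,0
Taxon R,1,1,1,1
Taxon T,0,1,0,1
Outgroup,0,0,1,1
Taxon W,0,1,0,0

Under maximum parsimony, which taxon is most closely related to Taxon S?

Taxon W

Character polarity is set by the outgroup: the derived state is whichever differs from the outgroup's state, so for III, IV the derived state is '0', and for the remaining characters it is '1'.
I: derived state '1' in Taxon R only — an autapomorphy, so it tells us nothing about relationships among taxa.
II (derived state '1') is shared by all ingroup taxa — unites the whole ingroup.
Only Taxon S, Taxon T, and Taxon W show the derived state '0' for III, supporting them as a clade.
IV: derived state '0' in Taxon S and Taxon W only — synapomorphy for {Taxon S, Taxon W}.
Most parsimonious ingroup topology: (((Taxon S,Taxon W),Taxon T),Taxon R).
Taxon S and Taxon W form a cherry on this tree, so they are sister taxa.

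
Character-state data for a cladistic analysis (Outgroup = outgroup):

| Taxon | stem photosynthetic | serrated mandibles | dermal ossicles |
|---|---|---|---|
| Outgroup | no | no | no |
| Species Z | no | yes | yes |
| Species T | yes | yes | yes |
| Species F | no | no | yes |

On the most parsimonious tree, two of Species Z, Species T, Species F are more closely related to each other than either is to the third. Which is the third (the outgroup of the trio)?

The outgroup has state 'no' for every character, so 'yes' is the derived state throughout.
stem photosynthetic: derived state 'yes' in Species T only — an autapomorphy, so it tells us nothing about relationships among taxa.
serrated mandibles: derived state 'yes' in Species T and Species Z only — synapomorphy for {Species T, Species Z}.
dermal ossicles (derived state 'yes') is shared by all ingroup taxa — unites the whole ingroup.
Most parsimonious ingroup topology: ((Species Z,Species T),Species F).
Species T and Species Z share a more recent common ancestor with each other than either does with Species F, so Species F is the least closely related of the three.

Species F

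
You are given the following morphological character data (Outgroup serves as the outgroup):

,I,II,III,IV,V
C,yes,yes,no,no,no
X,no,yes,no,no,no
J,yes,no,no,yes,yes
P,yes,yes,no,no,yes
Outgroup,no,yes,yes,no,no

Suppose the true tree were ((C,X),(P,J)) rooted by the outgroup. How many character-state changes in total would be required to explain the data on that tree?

Map each character onto ((C,X),(P,J)) (rooted by Outgroup) and count the minimum state changes it requires (Fitch parsimony):
I: 2; II: 1; III: 1; IV: 1; V: 1.
Total tree length = 6.

6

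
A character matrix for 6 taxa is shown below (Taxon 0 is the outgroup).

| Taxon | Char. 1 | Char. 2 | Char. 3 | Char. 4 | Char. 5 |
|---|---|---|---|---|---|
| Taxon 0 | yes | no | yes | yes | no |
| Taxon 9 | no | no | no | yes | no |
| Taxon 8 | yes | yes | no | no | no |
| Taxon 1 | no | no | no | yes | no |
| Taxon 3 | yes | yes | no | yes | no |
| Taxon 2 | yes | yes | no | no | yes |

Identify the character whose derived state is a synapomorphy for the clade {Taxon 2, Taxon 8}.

Char. 4

Character polarity is set by the outgroup: the derived state is whichever differs from the outgroup's state, so for Char. 1, Char. 3, Char. 4 the derived state is 'no', and for the remaining characters it is 'yes'.
Char. 1 (derived state 'no') is shared by Taxon 1 and Taxon 9 — a synapomorphy uniting that clade.
Char. 2 (derived state 'yes') is shared by Taxon 2, Taxon 3, and Taxon 8 — a synapomorphy uniting that clade.
Char. 3 (derived state 'no') is shared by all ingroup taxa — unites the whole ingroup.
Only Taxon 2 and Taxon 8 show the derived state 'no' for Char. 4, supporting them as a clade.
Char. 5 (derived state 'yes') is unique to Taxon 2 (autapomorphy; uninformative for grouping).
Most parsimonious ingroup topology: ((Taxon 9,Taxon 1),((Taxon 8,Taxon 2),Taxon 3)).
The clade {Taxon 2, Taxon 8} is supported by Char. 4: its derived state 'no' occurs in exactly those taxa and in no other taxon (including the outgroup).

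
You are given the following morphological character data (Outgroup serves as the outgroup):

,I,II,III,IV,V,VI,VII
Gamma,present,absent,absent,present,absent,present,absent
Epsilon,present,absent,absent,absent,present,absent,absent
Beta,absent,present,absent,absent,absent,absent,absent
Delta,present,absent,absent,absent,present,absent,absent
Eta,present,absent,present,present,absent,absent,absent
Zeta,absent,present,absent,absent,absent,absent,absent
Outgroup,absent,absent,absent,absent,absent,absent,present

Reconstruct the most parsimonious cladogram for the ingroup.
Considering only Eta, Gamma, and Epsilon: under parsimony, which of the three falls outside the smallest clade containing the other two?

Epsilon

Character polarity is set by the outgroup: the derived state is whichever differs from the outgroup's state, so for VII the derived state is 'absent', and for the remaining characters it is 'present'.
I (derived state 'present') is shared by Delta, Epsilon, Eta, and Gamma — a synapomorphy uniting that clade.
II (derived state 'present') is shared by Beta and Zeta — a synapomorphy uniting that clade.
III (derived state 'present') is unique to Eta (autapomorphy; uninformative for grouping).
IV: derived state 'present' in Eta and Gamma only — synapomorphy for {Eta, Gamma}.
Only Delta and Epsilon show the derived state 'present' for V, supporting them as a clade.
VI (derived state 'present') is unique to Gamma (autapomorphy; uninformative for grouping).
VII (derived state 'absent') is shared by all ingroup taxa — unites the whole ingroup.
Most parsimonious ingroup topology: (((Eta,Gamma),(Epsilon,Delta)),(Beta,Zeta)).
Eta and Gamma share a more recent common ancestor with each other than either does with Epsilon, so Epsilon is the least closely related of the three.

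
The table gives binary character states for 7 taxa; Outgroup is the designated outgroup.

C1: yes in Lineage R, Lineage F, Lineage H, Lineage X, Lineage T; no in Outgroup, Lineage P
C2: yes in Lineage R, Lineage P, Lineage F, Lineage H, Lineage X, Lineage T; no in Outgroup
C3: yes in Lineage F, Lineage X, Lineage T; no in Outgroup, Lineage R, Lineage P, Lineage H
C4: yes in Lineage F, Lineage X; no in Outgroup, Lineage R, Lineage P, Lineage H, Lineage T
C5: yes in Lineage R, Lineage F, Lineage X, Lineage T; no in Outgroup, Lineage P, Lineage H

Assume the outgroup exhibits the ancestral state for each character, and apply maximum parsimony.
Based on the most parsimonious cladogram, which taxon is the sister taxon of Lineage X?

Lineage F

The outgroup has state 'no' for every character, so 'yes' is the derived state throughout.
Only Lineage F, Lineage H, Lineage R, Lineage T, and Lineage X show the derived state 'yes' for C1, supporting them as a clade.
All ingroup taxa share the derived state 'yes' for C2; it defines the ingroup but does not resolve relationships within it.
C3 (derived state 'yes') is shared by Lineage F, Lineage T, and Lineage X — a synapomorphy uniting that clade.
C4 (derived state 'yes') is shared by Lineage F and Lineage X — a synapomorphy uniting that clade.
Only Lineage F, Lineage R, Lineage T, and Lineage X show the derived state 'yes' for C5, supporting them as a clade.
Most parsimonious ingroup topology: (((Lineage R,((Lineage F,Lineage X),Lineage T)),Lineage H),Lineage P).
Lineage X and Lineage F form a cherry on this tree, so they are sister taxa.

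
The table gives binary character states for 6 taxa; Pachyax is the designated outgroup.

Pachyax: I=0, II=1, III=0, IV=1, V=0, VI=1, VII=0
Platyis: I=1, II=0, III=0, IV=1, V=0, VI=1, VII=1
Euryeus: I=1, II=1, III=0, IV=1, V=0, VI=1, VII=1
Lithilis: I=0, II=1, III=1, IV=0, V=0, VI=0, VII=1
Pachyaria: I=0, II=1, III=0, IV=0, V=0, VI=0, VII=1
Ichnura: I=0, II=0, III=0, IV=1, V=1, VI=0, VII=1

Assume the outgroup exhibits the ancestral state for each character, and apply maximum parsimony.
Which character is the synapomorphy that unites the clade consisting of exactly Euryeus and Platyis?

I

Character polarity is set by the outgroup: the derived state is whichever differs from the outgroup's state, so for II, IV, VI the derived state is '0', and for the remaining characters it is '1'.
Only Euryeus and Platyis show the derived state '1' for I, supporting them as a clade.
II (state '0') occurs in Ichnura and Platyis but conflicts with the nesting implied by the other characters — most parsimoniously interpreted as homoplasy.
III (derived state '1') is unique to Lithilis (autapomorphy; uninformative for grouping).
IV (derived state '0') is shared by Lithilis and Pachyaria — a synapomorphy uniting that clade.
V: derived state '1' in Ichnura only — an autapomorphy, so it tells us nothing about relationships among taxa.
VI: derived state '0' in Ichnura, Lithilis, and Pachyaria only — synapomorphy for {Ichnura, Lithilis, Pachyaria}.
All ingroup taxa share the derived state '1' for VII; it defines the ingroup but does not resolve relationships within it.
Most parsimonious ingroup topology: ((Platyis,Euryeus),((Lithilis,Pachyaria),Ichnura)).
The clade {Euryeus, Platyis} is supported by I: its derived state '1' occurs in exactly those taxa and in no other taxon (including the outgroup).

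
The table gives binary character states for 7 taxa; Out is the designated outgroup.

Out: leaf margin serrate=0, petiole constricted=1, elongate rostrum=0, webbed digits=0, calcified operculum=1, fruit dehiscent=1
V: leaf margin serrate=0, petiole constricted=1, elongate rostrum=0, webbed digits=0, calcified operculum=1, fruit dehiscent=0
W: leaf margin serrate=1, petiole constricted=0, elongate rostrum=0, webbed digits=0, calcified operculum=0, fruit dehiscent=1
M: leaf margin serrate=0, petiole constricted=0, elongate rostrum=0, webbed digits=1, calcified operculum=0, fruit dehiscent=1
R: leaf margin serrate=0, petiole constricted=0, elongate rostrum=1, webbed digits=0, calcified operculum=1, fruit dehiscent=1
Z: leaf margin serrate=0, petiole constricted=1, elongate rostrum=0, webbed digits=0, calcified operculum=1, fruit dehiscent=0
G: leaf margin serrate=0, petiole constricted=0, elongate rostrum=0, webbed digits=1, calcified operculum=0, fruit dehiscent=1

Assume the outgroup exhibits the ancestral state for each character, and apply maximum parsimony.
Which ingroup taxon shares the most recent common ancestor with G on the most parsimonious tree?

M

Character polarity is set by the outgroup: the derived state is whichever differs from the outgroup's state, so for petiole constricted, calcified operculum, fruit dehiscent the derived state is '0', and for the remaining characters it is '1'.
leaf margin serrate (derived state '1') is unique to W (autapomorphy; uninformative for grouping).
Only G, M, R, and W show the derived state '0' for petiole constricted, supporting them as a clade.
elongate rostrum (derived state '1') is unique to R (autapomorphy; uninformative for grouping).
Only G and M show the derived state '1' for webbed digits, supporting them as a clade.
Only G, M, and W show the derived state '0' for calcified operculum, supporting them as a clade.
Only V and Z show the derived state '0' for fruit dehiscent, supporting them as a clade.
Most parsimonious ingroup topology: ((V,Z),((W,(M,G)),R)).
G and M form a cherry on this tree, so they are sister taxa.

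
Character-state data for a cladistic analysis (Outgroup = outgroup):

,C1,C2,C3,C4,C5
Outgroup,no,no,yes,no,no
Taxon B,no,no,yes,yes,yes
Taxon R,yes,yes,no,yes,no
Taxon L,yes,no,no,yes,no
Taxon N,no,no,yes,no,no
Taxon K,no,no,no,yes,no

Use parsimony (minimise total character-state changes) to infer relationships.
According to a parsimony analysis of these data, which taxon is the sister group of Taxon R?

Taxon L

Character polarity is set by the outgroup: the derived state is whichever differs from the outgroup's state, so for C3 the derived state is 'no', and for the remaining characters it is 'yes'.
C1: derived state 'yes' in Taxon L and Taxon R only — synapomorphy for {Taxon L, Taxon R}.
C2: derived state 'yes' in Taxon R only — an autapomorphy, so it tells us nothing about relationships among taxa.
Only Taxon K, Taxon L, and Taxon R show the derived state 'no' for C3, supporting them as a clade.
Only Taxon B, Taxon K, Taxon L, and Taxon R show the derived state 'yes' for C4, supporting them as a clade.
C5: derived state 'yes' in Taxon B only — an autapomorphy, so it tells us nothing about relationships among taxa.
Most parsimonious ingroup topology: ((Taxon B,((Taxon R,Taxon L),Taxon K)),Taxon N).
Taxon R and Taxon L form a cherry on this tree, so they are sister taxa.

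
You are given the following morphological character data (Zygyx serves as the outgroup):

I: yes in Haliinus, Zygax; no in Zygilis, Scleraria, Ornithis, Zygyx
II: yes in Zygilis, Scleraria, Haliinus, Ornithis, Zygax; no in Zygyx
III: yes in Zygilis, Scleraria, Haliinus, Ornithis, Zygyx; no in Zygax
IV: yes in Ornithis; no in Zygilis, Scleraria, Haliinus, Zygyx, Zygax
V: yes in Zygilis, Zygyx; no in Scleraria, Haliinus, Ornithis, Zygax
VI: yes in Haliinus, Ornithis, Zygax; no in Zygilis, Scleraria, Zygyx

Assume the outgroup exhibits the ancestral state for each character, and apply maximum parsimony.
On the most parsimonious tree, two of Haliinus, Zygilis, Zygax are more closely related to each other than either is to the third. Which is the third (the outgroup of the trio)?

Zygilis

Character polarity is set by the outgroup: the derived state is whichever differs from the outgroup's state, so for III, V the derived state is 'no', and for the remaining characters it is 'yes'.
I (derived state 'yes') is shared by Haliinus and Zygax — a synapomorphy uniting that clade.
II (derived state 'yes') is shared by all ingroup taxa — unites the whole ingroup.
III (derived state 'no') is unique to Zygax (autapomorphy; uninformative for grouping).
IV: derived state 'yes' in Ornithis only — an autapomorphy, so it tells us nothing about relationships among taxa.
V (derived state 'no') is shared by Haliinus, Ornithis, Scleraria, and Zygax — a synapomorphy uniting that clade.
VI (derived state 'yes') is shared by Haliinus, Ornithis, and Zygax — a synapomorphy uniting that clade.
Most parsimonious ingroup topology: (((Ornithis,(Zygax,Haliinus)),Scleraria),Zygilis).
Zygax and Haliinus share a more recent common ancestor with each other than either does with Zygilis, so Zygilis is the least closely related of the three.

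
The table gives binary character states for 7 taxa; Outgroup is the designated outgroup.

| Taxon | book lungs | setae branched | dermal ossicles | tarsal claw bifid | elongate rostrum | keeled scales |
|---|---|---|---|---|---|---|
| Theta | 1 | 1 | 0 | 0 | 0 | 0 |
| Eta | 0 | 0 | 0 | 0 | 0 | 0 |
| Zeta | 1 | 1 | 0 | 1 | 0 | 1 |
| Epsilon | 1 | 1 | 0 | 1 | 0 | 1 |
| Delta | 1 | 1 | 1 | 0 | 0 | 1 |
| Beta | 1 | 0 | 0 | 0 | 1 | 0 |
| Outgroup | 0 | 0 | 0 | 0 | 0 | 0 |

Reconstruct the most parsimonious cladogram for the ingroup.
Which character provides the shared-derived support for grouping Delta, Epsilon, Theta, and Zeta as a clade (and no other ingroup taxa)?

setae branched

The outgroup has state '0' for every character, so '1' is the derived state throughout.
book lungs (derived state '1') is shared by Beta, Delta, Epsilon, Theta, and Zeta — a synapomorphy uniting that clade.
setae branched: derived state '1' in Delta, Epsilon, Theta, and Zeta only — synapomorphy for {Delta, Epsilon, Theta, Zeta}.
dermal ossicles (derived state '1') is unique to Delta (autapomorphy; uninformative for grouping).
Only Epsilon and Zeta show the derived state '1' for tarsal claw bifid, supporting them as a clade.
elongate rostrum: derived state '1' in Beta only — an autapomorphy, so it tells us nothing about relationships among taxa.
Only Delta, Epsilon, and Zeta show the derived state '1' for keeled scales, supporting them as a clade.
Most parsimonious ingroup topology: (((Theta,((Zeta,Epsilon),Delta)),Beta),Eta).
The clade {Delta, Epsilon, Theta, Zeta} is supported by setae branched: its derived state '1' occurs in exactly those taxa and in no other taxon (including the outgroup).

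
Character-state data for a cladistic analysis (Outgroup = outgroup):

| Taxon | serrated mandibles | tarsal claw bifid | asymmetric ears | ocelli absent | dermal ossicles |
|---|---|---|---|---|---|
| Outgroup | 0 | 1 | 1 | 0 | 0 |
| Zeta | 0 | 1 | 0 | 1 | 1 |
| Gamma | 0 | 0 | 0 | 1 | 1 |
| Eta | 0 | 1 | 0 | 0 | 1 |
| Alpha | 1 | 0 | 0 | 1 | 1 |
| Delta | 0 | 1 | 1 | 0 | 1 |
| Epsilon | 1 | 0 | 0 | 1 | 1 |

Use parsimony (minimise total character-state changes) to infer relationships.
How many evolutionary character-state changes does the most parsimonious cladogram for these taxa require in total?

Character polarity is set by the outgroup: the derived state is whichever differs from the outgroup's state, so for tarsal claw bifid, asymmetric ears the derived state is '0', and for the remaining characters it is '1'.
serrated mandibles: derived state '1' in Alpha and Epsilon only — synapomorphy for {Alpha, Epsilon}.
tarsal claw bifid: derived state '0' in Alpha, Epsilon, and Gamma only — synapomorphy for {Alpha, Epsilon, Gamma}.
asymmetric ears (derived state '0') is shared by Alpha, Epsilon, Eta, Gamma, and Zeta — a synapomorphy uniting that clade.
Only Alpha, Epsilon, Gamma, and Zeta show the derived state '1' for ocelli absent, supporting them as a clade.
All ingroup taxa share the derived state '1' for dermal ossicles; it defines the ingroup but does not resolve relationships within it.
Most parsimonious ingroup topology: (((Zeta,(Gamma,(Alpha,Epsilon))),Eta),Delta).
Changes per character on this tree: serrated mandibles: 1; tarsal claw bifid: 1; asymmetric ears: 1; ocelli absent: 1; dermal ossicles: 1.
Total = 5.

5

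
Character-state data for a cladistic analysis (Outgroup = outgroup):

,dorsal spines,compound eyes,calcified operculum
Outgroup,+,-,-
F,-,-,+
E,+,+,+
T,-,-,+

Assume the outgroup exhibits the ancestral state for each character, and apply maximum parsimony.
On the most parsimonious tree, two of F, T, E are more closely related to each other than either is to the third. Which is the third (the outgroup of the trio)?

Character polarity is set by the outgroup: the derived state is whichever differs from the outgroup's state, so for dorsal spines the derived state is '-', and for the remaining characters it is '+'.
Only F and T show the derived state '-' for dorsal spines, supporting them as a clade.
compound eyes (derived state '+') is unique to E (autapomorphy; uninformative for grouping).
calcified operculum (derived state '+') is shared by all ingroup taxa — unites the whole ingroup.
Most parsimonious ingroup topology: ((F,T),E).
F and T share a more recent common ancestor with each other than either does with E, so E is the least closely related of the three.

E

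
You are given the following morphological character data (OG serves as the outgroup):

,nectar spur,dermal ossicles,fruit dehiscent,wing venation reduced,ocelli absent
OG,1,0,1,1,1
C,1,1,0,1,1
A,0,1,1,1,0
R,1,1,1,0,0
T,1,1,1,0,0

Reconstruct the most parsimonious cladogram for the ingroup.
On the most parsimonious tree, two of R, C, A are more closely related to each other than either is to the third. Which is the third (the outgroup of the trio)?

C

Character polarity is set by the outgroup: the derived state is whichever differs from the outgroup's state, so for nectar spur, fruit dehiscent, wing venation reduced, ocelli absent the derived state is '0', and for the remaining characters it is '1'.
nectar spur: derived state '0' in A only — an autapomorphy, so it tells us nothing about relationships among taxa.
All ingroup taxa share the derived state '1' for dermal ossicles; it defines the ingroup but does not resolve relationships within it.
fruit dehiscent: derived state '0' in C only — an autapomorphy, so it tells us nothing about relationships among taxa.
Only R and T show the derived state '0' for wing venation reduced, supporting them as a clade.
ocelli absent (derived state '0') is shared by A, R, and T — a synapomorphy uniting that clade.
Most parsimonious ingroup topology: (C,(A,(R,T))).
R and A share a more recent common ancestor with each other than either does with C, so C is the least closely related of the three.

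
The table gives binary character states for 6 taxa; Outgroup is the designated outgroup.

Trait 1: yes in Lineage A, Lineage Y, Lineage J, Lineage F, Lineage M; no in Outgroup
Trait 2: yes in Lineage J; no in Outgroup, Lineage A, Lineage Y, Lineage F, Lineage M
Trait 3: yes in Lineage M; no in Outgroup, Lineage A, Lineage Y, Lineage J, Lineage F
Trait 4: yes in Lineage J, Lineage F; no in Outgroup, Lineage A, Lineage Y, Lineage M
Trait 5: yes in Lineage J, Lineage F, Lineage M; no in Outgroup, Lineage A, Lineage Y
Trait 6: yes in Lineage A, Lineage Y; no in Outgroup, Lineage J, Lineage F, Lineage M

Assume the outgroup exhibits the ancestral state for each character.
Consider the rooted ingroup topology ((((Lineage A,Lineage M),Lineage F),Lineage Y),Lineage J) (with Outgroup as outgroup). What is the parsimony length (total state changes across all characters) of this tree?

10

Map each character onto ((((Lineage A,Lineage M),Lineage F),Lineage Y),Lineage J) (rooted by Outgroup) and count the minimum state changes it requires (Fitch parsimony):
Trait 1: 1; Trait 2: 1; Trait 3: 1; Trait 4: 2; Trait 5: 3; Trait 6: 2.
Total tree length = 10.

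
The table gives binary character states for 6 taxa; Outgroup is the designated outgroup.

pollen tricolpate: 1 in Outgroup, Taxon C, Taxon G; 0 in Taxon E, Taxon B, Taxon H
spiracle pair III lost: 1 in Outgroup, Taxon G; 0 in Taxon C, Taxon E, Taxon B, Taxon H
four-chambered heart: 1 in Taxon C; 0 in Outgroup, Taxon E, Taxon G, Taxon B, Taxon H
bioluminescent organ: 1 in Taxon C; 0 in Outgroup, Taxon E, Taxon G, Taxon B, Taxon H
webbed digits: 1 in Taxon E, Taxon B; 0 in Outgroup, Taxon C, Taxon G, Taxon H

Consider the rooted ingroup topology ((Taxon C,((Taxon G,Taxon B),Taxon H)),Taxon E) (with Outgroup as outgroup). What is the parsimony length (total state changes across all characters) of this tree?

Map each character onto ((Taxon C,((Taxon G,Taxon B),Taxon H)),Taxon E) (rooted by Outgroup) and count the minimum state changes it requires (Fitch parsimony):
pollen tricolpate: 3; spiracle pair III lost: 2; four-chambered heart: 1; bioluminescent organ: 1; webbed digits: 2.
Total tree length = 9.

9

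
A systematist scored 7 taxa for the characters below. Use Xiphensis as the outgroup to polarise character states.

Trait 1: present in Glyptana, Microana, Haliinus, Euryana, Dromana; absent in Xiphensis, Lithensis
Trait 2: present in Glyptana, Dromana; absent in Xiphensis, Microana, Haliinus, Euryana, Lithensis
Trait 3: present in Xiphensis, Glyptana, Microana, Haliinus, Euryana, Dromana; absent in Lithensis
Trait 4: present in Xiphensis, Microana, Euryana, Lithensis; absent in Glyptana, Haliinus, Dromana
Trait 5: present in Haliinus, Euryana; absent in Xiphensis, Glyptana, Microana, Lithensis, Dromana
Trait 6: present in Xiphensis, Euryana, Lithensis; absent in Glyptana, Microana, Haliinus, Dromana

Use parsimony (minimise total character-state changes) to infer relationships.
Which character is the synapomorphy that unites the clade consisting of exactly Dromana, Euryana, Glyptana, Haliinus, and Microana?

Trait 1

Character polarity is set by the outgroup: the derived state is whichever differs from the outgroup's state, so for Trait 3, Trait 4, Trait 6 the derived state is 'absent', and for the remaining characters it is 'present'.
Trait 1: derived state 'present' in Dromana, Euryana, Glyptana, Haliinus, and Microana only — synapomorphy for {Dromana, Euryana, Glyptana, Haliinus, Microana}.
Only Dromana and Glyptana show the derived state 'present' for Trait 2, supporting them as a clade.
Trait 3: derived state 'absent' in Lithensis only — an autapomorphy, so it tells us nothing about relationships among taxa.
Trait 4: derived state 'absent' in Dromana, Glyptana, and Haliinus only — synapomorphy for {Dromana, Glyptana, Haliinus}.
Trait 5 (state 'present') occurs in Euryana and Haliinus but conflicts with the nesting implied by the other characters — most parsimoniously interpreted as homoplasy.
Trait 6 (derived state 'absent') is shared by Dromana, Glyptana, Haliinus, and Microana — a synapomorphy uniting that clade.
Most parsimonious ingroup topology: (((((Glyptana,Dromana),Haliinus),Microana),Euryana),Lithensis).
The clade {Dromana, Euryana, Glyptana, Haliinus, Microana} is supported by Trait 1: its derived state 'present' occurs in exactly those taxa and in no other taxon (including the outgroup).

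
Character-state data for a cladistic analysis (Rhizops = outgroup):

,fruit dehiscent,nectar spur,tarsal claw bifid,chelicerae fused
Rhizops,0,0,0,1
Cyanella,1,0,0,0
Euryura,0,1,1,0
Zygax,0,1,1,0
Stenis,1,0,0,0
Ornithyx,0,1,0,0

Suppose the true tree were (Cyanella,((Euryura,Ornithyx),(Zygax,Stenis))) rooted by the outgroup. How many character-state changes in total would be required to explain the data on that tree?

Map each character onto (Cyanella,((Euryura,Ornithyx),(Zygax,Stenis))) (rooted by Rhizops) and count the minimum state changes it requires (Fitch parsimony):
fruit dehiscent: 2; nectar spur: 2; tarsal claw bifid: 2; chelicerae fused: 1.
Total tree length = 7.

7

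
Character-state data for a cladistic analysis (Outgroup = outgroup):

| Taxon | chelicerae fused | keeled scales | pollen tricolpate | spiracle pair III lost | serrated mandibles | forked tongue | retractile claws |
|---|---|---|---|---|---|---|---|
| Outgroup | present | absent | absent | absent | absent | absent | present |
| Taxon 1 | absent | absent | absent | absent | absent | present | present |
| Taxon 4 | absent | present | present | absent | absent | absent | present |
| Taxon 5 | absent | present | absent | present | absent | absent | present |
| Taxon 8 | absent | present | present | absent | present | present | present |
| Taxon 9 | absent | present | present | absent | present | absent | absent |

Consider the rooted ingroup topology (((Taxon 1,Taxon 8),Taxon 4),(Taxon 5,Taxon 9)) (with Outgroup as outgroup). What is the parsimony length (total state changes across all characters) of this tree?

11

Map each character onto (((Taxon 1,Taxon 8),Taxon 4),(Taxon 5,Taxon 9)) (rooted by Outgroup) and count the minimum state changes it requires (Fitch parsimony):
chelicerae fused: 1; keeled scales: 2; pollen tricolpate: 3; spiracle pair III lost: 1; serrated mandibles: 2; forked tongue: 1; retractile claws: 1.
Total tree length = 11.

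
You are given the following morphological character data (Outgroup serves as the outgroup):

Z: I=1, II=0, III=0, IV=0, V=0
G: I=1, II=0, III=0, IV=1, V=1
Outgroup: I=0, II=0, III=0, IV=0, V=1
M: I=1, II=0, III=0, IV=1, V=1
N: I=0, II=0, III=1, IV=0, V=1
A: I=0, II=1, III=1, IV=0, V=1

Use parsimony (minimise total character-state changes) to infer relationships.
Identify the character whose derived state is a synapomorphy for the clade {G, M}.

Character polarity is set by the outgroup: the derived state is whichever differs from the outgroup's state, so for V the derived state is '0', and for the remaining characters it is '1'.
I (derived state '1') is shared by G, M, and Z — a synapomorphy uniting that clade.
II: derived state '1' in A only — an autapomorphy, so it tells us nothing about relationships among taxa.
III (derived state '1') is shared by A and N — a synapomorphy uniting that clade.
IV: derived state '1' in G and M only — synapomorphy for {G, M}.
V: derived state '0' in Z only — an autapomorphy, so it tells us nothing about relationships among taxa.
Most parsimonious ingroup topology: ((A,N),((G,M),Z)).
The clade {G, M} is supported by IV: its derived state '1' occurs in exactly those taxa and in no other taxon (including the outgroup).

IV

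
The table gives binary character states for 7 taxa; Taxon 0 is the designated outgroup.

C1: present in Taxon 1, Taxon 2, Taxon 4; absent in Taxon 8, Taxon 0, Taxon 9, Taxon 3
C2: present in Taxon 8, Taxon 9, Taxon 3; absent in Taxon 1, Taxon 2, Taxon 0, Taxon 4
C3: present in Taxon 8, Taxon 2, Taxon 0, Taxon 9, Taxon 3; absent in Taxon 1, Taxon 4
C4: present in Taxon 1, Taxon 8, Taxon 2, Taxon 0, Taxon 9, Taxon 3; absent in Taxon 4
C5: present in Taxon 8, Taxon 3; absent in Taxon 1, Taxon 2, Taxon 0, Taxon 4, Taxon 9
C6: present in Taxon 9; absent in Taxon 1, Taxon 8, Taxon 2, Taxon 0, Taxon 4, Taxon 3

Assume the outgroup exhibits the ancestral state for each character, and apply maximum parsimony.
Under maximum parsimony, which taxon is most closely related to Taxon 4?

Taxon 1

Character polarity is set by the outgroup: the derived state is whichever differs from the outgroup's state, so for C3, C4 the derived state is 'absent', and for the remaining characters it is 'present'.
C1 (derived state 'present') is shared by Taxon 1, Taxon 2, and Taxon 4 — a synapomorphy uniting that clade.
C2 (derived state 'present') is shared by Taxon 3, Taxon 8, and Taxon 9 — a synapomorphy uniting that clade.
C3 (derived state 'absent') is shared by Taxon 1 and Taxon 4 — a synapomorphy uniting that clade.
C4: derived state 'absent' in Taxon 4 only — an autapomorphy, so it tells us nothing about relationships among taxa.
Only Taxon 3 and Taxon 8 show the derived state 'present' for C5, supporting them as a clade.
C6 (derived state 'present') is unique to Taxon 9 (autapomorphy; uninformative for grouping).
Most parsimonious ingroup topology: ((Taxon 9,(Taxon 3,Taxon 8)),(Taxon 2,(Taxon 1,Taxon 4))).
Taxon 4 and Taxon 1 form a cherry on this tree, so they are sister taxa.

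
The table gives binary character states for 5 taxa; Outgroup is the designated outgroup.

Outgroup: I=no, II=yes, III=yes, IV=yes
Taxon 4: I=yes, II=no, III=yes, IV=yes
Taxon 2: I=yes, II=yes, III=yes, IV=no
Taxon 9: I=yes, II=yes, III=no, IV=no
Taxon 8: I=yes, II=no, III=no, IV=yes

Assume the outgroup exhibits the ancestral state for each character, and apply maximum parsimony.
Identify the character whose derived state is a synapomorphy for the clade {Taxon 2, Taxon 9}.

IV

Character polarity is set by the outgroup: the derived state is whichever differs from the outgroup's state, so for II, III, IV the derived state is 'no', and for the remaining characters it is 'yes'.
I (derived state 'yes') is shared by all ingroup taxa — unites the whole ingroup.
II (derived state 'no') is shared by Taxon 4 and Taxon 8 — a synapomorphy uniting that clade.
III (state 'no') occurs in Taxon 8 and Taxon 9 but conflicts with the nesting implied by the other characters — most parsimoniously interpreted as homoplasy.
IV: derived state 'no' in Taxon 2 and Taxon 9 only — synapomorphy for {Taxon 2, Taxon 9}.
Most parsimonious ingroup topology: ((Taxon 4,Taxon 8),(Taxon 2,Taxon 9)).
The clade {Taxon 2, Taxon 9} is supported by IV: its derived state 'no' occurs in exactly those taxa and in no other taxon (including the outgroup).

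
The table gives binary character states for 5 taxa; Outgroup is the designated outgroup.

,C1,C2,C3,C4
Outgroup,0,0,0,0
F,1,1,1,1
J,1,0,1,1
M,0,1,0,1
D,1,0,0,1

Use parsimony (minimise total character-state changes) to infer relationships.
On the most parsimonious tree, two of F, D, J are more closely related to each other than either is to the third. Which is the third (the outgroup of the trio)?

The outgroup has state '0' for every character, so '1' is the derived state throughout.
Only D, F, and J show the derived state '1' for C1, supporting them as a clade.
C2 (state '1') occurs in F and M but conflicts with the nesting implied by the other characters — most parsimoniously interpreted as homoplasy.
Only F and J show the derived state '1' for C3, supporting them as a clade.
All ingroup taxa share the derived state '1' for C4; it defines the ingroup but does not resolve relationships within it.
Most parsimonious ingroup topology: (((F,J),D),M).
J and F share a more recent common ancestor with each other than either does with D, so D is the least closely related of the three.

D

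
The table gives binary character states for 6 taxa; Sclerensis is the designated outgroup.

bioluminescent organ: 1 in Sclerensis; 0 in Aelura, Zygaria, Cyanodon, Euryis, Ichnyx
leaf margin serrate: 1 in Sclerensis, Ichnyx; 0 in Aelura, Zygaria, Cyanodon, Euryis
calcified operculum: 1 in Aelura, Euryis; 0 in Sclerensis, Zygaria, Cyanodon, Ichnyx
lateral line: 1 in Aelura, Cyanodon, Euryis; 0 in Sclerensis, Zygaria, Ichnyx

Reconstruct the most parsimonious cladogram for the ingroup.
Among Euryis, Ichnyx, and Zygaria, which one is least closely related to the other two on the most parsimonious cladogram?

Character polarity is set by the outgroup: the derived state is whichever differs from the outgroup's state, so for bioluminescent organ, leaf margin serrate the derived state is '0', and for the remaining characters it is '1'.
bioluminescent organ (derived state '0') is shared by all ingroup taxa — unites the whole ingroup.
leaf margin serrate: derived state '0' in Aelura, Cyanodon, Euryis, and Zygaria only — synapomorphy for {Aelura, Cyanodon, Euryis, Zygaria}.
calcified operculum (derived state '1') is shared by Aelura and Euryis — a synapomorphy uniting that clade.
Only Aelura, Cyanodon, and Euryis show the derived state '1' for lateral line, supporting them as a clade.
Most parsimonious ingroup topology: ((((Aelura,Euryis),Cyanodon),Zygaria),Ichnyx).
Euryis and Zygaria share a more recent common ancestor with each other than either does with Ichnyx, so Ichnyx is the least closely related of the three.

Ichnyx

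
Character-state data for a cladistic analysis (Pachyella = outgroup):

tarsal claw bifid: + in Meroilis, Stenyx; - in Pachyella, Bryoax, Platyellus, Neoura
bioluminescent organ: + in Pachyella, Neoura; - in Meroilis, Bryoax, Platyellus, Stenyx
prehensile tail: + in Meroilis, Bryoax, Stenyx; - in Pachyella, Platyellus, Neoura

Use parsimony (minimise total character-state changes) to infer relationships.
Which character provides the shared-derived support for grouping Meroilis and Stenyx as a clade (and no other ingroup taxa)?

tarsal claw bifid

Character polarity is set by the outgroup: the derived state is whichever differs from the outgroup's state, so for bioluminescent organ the derived state is '-', and for the remaining characters it is '+'.
tarsal claw bifid (derived state '+') is shared by Meroilis and Stenyx — a synapomorphy uniting that clade.
bioluminescent organ: derived state '-' in Bryoax, Meroilis, Platyellus, and Stenyx only — synapomorphy for {Bryoax, Meroilis, Platyellus, Stenyx}.
Only Bryoax, Meroilis, and Stenyx show the derived state '+' for prehensile tail, supporting them as a clade.
Most parsimonious ingroup topology: ((((Meroilis,Stenyx),Bryoax),Platyellus),Neoura).
The clade {Meroilis, Stenyx} is supported by tarsal claw bifid: its derived state '+' occurs in exactly those taxa and in no other taxon (including the outgroup).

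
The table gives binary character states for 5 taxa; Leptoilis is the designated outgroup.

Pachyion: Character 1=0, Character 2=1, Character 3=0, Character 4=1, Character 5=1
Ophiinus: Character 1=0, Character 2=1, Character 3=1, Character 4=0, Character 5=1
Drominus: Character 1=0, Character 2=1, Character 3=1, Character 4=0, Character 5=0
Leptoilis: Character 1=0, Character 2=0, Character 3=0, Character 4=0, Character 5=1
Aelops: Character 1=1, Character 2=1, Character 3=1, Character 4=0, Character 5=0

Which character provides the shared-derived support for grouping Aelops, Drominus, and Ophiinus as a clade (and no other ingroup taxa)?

Character polarity is set by the outgroup: the derived state is whichever differs from the outgroup's state, so for Character 5 the derived state is '0', and for the remaining characters it is '1'.
Character 1 (derived state '1') is unique to Aelops (autapomorphy; uninformative for grouping).
Character 2 (derived state '1') is shared by all ingroup taxa — unites the whole ingroup.
Only Aelops, Drominus, and Ophiinus show the derived state '1' for Character 3, supporting them as a clade.
Character 4: derived state '1' in Pachyion only — an autapomorphy, so it tells us nothing about relationships among taxa.
Only Aelops and Drominus show the derived state '0' for Character 5, supporting them as a clade.
Most parsimonious ingroup topology: ((Ophiinus,(Drominus,Aelops)),Pachyion).
The clade {Aelops, Drominus, Ophiinus} is supported by Character 3: its derived state '1' occurs in exactly those taxa and in no other taxon (including the outgroup).

Character 3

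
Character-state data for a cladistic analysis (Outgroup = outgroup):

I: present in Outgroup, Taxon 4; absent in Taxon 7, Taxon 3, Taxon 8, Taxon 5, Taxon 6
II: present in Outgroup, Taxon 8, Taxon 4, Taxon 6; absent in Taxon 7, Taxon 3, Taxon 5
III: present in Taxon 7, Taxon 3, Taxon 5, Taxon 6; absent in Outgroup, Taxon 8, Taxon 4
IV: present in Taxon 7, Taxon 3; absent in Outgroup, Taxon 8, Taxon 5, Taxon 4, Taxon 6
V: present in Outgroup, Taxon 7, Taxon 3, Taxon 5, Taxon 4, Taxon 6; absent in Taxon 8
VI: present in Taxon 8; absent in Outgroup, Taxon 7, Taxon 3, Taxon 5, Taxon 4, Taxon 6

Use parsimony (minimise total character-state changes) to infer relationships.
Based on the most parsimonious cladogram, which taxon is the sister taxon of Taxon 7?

Taxon 3

Character polarity is set by the outgroup: the derived state is whichever differs from the outgroup's state, so for I, II, V the derived state is 'absent', and for the remaining characters it is 'present'.
I (derived state 'absent') is shared by Taxon 3, Taxon 5, Taxon 6, Taxon 7, and Taxon 8 — a synapomorphy uniting that clade.
Only Taxon 3, Taxon 5, and Taxon 7 show the derived state 'absent' for II, supporting them as a clade.
III (derived state 'present') is shared by Taxon 3, Taxon 5, Taxon 6, and Taxon 7 — a synapomorphy uniting that clade.
IV (derived state 'present') is shared by Taxon 3 and Taxon 7 — a synapomorphy uniting that clade.
V: derived state 'absent' in Taxon 8 only — an autapomorphy, so it tells us nothing about relationships among taxa.
VI: derived state 'present' in Taxon 8 only — an autapomorphy, so it tells us nothing about relationships among taxa.
Most parsimonious ingroup topology: (((((Taxon 7,Taxon 3),Taxon 5),Taxon 6),Taxon 8),Taxon 4).
Taxon 7 and Taxon 3 form a cherry on this tree, so they are sister taxa.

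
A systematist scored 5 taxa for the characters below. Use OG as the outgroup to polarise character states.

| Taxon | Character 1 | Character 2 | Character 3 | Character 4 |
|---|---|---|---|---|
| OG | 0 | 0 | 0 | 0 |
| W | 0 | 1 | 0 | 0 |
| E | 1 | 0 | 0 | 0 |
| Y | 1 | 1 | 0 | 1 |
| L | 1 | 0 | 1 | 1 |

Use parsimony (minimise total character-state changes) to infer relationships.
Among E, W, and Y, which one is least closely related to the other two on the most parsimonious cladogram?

W

The outgroup has state '0' for every character, so '1' is the derived state throughout.
Only E, L, and Y show the derived state '1' for Character 1, supporting them as a clade.
Character 2 groups W and Y, which is incompatible with the clades supported by the remaining characters; treating it as convergent (homoplasy) costs fewer steps than any alternative tree.
Character 3: derived state '1' in L only — an autapomorphy, so it tells us nothing about relationships among taxa.
Character 4: derived state '1' in L and Y only — synapomorphy for {L, Y}.
Most parsimonious ingroup topology: (W,(E,(Y,L))).
E and Y share a more recent common ancestor with each other than either does with W, so W is the least closely related of the three.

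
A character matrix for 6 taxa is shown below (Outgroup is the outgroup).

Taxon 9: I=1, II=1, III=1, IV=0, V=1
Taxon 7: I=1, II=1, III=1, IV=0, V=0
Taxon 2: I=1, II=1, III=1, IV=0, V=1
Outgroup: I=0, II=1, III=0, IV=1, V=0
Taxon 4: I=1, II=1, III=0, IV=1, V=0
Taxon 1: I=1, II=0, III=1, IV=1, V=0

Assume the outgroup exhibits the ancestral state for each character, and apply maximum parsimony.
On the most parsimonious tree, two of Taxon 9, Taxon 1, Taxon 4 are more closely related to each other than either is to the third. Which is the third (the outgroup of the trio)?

Character polarity is set by the outgroup: the derived state is whichever differs from the outgroup's state, so for II, IV the derived state is '0', and for the remaining characters it is '1'.
I (derived state '1') is shared by all ingroup taxa — unites the whole ingroup.
II: derived state '0' in Taxon 1 only — an autapomorphy, so it tells us nothing about relationships among taxa.
III: derived state '1' in Taxon 1, Taxon 2, Taxon 7, and Taxon 9 only — synapomorphy for {Taxon 1, Taxon 2, Taxon 7, Taxon 9}.
IV (derived state '0') is shared by Taxon 2, Taxon 7, and Taxon 9 — a synapomorphy uniting that clade.
V: derived state '1' in Taxon 2 and Taxon 9 only — synapomorphy for {Taxon 2, Taxon 9}.
Most parsimonious ingroup topology: (Taxon 4,((Taxon 7,(Taxon 9,Taxon 2)),Taxon 1)).
Taxon 1 and Taxon 9 share a more recent common ancestor with each other than either does with Taxon 4, so Taxon 4 is the least closely related of the three.

Taxon 4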